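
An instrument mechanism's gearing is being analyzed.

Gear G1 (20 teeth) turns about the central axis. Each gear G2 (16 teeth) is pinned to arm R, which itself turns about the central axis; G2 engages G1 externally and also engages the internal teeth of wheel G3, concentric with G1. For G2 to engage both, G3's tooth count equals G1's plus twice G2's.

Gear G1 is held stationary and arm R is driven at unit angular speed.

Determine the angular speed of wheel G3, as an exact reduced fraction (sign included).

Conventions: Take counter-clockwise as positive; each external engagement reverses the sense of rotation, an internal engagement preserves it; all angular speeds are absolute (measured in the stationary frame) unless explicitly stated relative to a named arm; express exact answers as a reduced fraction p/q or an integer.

18/13

planetary set (20T centre, 16T on arm, 52T internal) — Willis relation
ring teeth: 20 + 2·16 = 52
20(ω_sun−ω_arm) = −52(ω_ring−ω_arm),  ω_sun = 0, ω_arm = 1
ω_ring = 1 − (20/52)(0−1) = 18/13
exact speed ratio = 18/13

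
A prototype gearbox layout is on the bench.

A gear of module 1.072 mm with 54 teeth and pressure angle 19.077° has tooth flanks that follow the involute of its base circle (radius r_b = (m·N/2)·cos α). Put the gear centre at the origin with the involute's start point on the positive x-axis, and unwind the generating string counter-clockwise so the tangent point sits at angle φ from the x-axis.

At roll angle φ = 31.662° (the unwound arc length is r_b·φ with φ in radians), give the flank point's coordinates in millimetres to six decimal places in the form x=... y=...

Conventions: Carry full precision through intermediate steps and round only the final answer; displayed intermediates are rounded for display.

recognized (one wheel, involute flank): single-mesh tooth geometry, m = 1.072, N = 54
pitch radius r_p = m·N/2 = 1.072·54/2 = 28.944000
base radius r_b = r_p·cos α = 28.944000·cos 19.077° = 27.354401
roll angle φ = 31.662° = 0.55260615 rad
x = r_b·(cos φ + φ·sin φ) = 31.217565
y = r_b·(sin φ − φ·cos φ) = 1.492219

x=31.217565 y=1.492219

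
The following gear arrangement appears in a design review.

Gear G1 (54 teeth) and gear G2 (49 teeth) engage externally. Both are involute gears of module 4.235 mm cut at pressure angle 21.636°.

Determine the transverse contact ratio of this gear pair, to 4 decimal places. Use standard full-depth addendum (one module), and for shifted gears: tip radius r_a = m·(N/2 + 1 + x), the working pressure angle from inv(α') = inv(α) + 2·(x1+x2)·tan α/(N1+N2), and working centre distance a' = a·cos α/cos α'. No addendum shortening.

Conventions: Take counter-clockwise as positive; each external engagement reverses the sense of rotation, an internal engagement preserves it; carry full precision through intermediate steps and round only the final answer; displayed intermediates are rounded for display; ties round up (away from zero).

recognized (one external pair, fixed centres): single-mesh tooth geometry, m = 4.235, N1 = 54, N2 = 49
base radii: r_b1 = 106.288823, r_b2 = 96.447266
tip radii: r_a1 = 118.580000, r_a2 = 107.992500
no profile shift: α' = α, a' = a
action lengths: √(r_a1²−r_b1²) = 52.572830, √(r_a2²−r_b2²) = 48.582970
base pitch p_b = π·m·cos α = 12.367266
CR = (52.572830 + 48.582970 − 218.102500·sin 21.63600°)/12.367266 = 1.676969
contact ratio ≈ 1.6770

1.6770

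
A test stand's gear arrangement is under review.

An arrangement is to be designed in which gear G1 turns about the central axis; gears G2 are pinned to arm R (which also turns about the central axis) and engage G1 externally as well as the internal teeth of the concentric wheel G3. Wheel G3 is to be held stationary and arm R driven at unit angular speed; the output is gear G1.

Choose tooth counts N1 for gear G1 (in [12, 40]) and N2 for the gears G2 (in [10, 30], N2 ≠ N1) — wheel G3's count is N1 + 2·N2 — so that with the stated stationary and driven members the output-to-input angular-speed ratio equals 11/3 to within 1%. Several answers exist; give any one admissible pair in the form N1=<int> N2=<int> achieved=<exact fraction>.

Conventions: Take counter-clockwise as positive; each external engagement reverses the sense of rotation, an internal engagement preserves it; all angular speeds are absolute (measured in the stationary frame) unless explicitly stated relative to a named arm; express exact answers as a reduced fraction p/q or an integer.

N1=12 N2=10 achieved=11/3

design class (target 11/3): planetary set
Willis with ω_ring = 0: ω_sun/ω_arm = (N1+N3)/N1; set equal to 11/3  ⇒  N3/N1 = 11/3 − 1 = 8/3
N3 = N1 + 2·N2  ⇒  N2/N1 = (N3/N1 − 1)/2 = (8/3 − 1)/2 = 5/6
smallest multiple with N1 ≥ 12 and N2 ≥ 10: k = 2  ⇒  N1 = 2·6 = 12, N2 = 2·5 = 10 (N1 ≤ 40, N2 ≤ 30, N2 ≠ N1 ✓), N3 = 12 + 2·10 = 32
check: (N1+N3)/N1 with N1 = 12, N3 = 32 gives 11/3; |achieved − target| = 0 ≤ 11/300 ✓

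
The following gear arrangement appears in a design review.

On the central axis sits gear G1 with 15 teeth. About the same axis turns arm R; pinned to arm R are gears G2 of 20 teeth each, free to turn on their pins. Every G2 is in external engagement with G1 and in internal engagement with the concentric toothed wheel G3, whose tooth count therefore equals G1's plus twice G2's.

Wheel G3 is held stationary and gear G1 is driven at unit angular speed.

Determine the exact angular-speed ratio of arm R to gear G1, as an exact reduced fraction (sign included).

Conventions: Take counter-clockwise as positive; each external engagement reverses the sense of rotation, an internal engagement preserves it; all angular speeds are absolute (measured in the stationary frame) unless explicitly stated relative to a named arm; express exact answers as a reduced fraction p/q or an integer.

planetary set (15T centre, 20T on arm, 55T internal) — Willis relation
ring teeth: 15 + 2·20 = 55
15(ω_sun−ω_arm) = −55(ω_ring−ω_arm),  ω_ring = 0, ω_sun = 1
15(1−ω_arm) = −55(0−ω_arm)  ⇒  70·ω_arm = 15  ⇒  ω_arm = 3/14
ω_out/ω_in = 3/14

3/14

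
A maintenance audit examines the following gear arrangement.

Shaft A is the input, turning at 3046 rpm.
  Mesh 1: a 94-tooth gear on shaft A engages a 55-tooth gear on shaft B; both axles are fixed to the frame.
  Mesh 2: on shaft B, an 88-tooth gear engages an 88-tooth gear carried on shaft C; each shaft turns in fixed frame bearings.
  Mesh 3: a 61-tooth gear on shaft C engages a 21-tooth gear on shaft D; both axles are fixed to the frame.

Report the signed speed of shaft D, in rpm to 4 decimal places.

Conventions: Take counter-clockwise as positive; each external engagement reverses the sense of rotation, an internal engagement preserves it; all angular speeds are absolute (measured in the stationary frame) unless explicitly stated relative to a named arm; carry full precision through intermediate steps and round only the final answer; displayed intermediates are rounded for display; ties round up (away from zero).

topology: fixed-axis compound train — 3 meshes, A→D
mesh 1 [94T→55T]: ω = 3046.0000×94/55 = 5205.8909 rpm, sense flips to −
mesh 2 [88T→88T]: ω = 5205.8909×88/88 = 5205.8909 rpm, sense flips to +
mesh 3 [61T→21T]: ω = 5205.8909×61/21 = 15121.8736 rpm, sense flips to −
signed output speed = -15121.8736 rpm

-15121.8736 rpm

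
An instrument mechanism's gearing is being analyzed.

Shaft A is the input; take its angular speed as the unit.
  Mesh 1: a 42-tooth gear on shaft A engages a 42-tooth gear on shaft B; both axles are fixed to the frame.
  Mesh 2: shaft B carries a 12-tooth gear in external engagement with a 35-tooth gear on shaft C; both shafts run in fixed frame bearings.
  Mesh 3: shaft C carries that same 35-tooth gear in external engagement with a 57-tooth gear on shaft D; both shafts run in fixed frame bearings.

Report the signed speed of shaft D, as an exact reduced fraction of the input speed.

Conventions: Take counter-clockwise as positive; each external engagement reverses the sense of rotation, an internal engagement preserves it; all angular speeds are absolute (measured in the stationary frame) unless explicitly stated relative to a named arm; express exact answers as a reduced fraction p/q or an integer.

3-mesh fixed-axis compound train (all bearings frame-fixed)
mesh 1 [42T→42T]: |ω|/ω_in = 1×42/42 = 1, sense flips to −
mesh 2 [12T→35T]: |ω|/ω_in = 1×12/35 = 12/35, sense flips to +
mesh 3 [35T→57T]: |ω|/ω_in = (12/35)×35/57 = 4/19, sense flips to −
signed output speed (× input speed) = -4/19

-4/19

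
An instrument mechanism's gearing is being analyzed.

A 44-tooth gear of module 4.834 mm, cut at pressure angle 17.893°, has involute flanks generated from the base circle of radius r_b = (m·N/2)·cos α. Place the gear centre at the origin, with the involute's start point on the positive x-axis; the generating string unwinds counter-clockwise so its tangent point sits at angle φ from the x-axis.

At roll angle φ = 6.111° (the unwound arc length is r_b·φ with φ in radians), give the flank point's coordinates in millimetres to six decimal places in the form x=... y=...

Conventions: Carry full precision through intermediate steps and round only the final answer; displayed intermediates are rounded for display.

class = single-mesh tooth geometry [base-circle involute, m = 4.834, 44T]
pitch radius r_p = m·N/2 = 4.834·44/2 = 106.348000
base radius r_b = r_p·cos α = 106.348000·cos 17.893° = 101.204154
roll angle φ = 6.111° = 0.10665707 rad
x = r_b·(cos φ + φ·sin φ) = 101.778154
y = r_b·(sin φ − φ·cos φ) = 0.040884

x=101.778154 y=0.040884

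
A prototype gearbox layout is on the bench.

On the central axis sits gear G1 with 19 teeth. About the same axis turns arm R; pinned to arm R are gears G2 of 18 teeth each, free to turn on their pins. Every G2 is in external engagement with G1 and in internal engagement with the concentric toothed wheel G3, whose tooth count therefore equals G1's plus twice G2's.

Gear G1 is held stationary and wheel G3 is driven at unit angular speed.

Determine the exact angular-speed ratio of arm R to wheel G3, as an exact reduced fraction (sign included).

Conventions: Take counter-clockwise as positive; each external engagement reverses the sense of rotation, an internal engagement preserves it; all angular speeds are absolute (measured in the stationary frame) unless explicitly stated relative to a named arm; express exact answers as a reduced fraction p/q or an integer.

recognized (axles ride arm R): planetary set, 19/18/55 teeth
ring teeth: 19 + 2·18 = 55
19(ω_sun−ω_arm) = −55(ω_ring−ω_arm),  ω_sun = 0, ω_ring = 1
19(0−ω_arm) = −55(1−ω_arm)  ⇒  74·ω_arm = 55  ⇒  ω_arm = 55/74
ω_out/ω_in = 55/74

55/74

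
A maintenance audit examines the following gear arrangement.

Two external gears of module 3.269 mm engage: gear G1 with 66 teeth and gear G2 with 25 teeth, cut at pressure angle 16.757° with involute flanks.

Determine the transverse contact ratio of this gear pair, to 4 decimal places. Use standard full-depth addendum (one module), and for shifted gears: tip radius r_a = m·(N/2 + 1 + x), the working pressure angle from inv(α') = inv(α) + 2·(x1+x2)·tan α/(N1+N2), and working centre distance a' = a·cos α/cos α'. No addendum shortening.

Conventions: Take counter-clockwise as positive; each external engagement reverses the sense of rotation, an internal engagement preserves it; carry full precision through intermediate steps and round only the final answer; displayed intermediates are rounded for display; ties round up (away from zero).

class = single-mesh tooth geometry [involute pair 66T × 25T, m = 3.269]
base radii: r_b1 = 103.296127, r_b2 = 39.127321
tip radii: r_a1 = 111.146000, r_a2 = 44.131500
no profile shift: α' = α, a' = a
action lengths: √(r_a1²−r_b1²) = 41.028570, √(r_a2²−r_b2²) = 20.411812
base pitch p_b = π·m·cos α = 9.833768
CR = (41.028570 + 20.411812 − 148.739500·sin 16.75700°)/9.833768 = 1.887050
contact ratio ≈ 1.8871

1.8871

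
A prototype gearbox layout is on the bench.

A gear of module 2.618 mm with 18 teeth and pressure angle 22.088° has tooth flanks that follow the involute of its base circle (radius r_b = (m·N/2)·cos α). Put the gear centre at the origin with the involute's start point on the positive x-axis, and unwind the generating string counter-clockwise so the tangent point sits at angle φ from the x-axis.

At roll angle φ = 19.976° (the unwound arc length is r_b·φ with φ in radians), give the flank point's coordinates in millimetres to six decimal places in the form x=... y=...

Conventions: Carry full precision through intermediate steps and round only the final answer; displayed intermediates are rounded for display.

recognized (one wheel, involute flank): single-mesh tooth geometry, m = 2.618, N = 18
pitch radius r_p = m·N/2 = 2.618·18/2 = 23.562000
base radius r_b = r_p·cos α = 23.562000·cos 22.088° = 21.832724
roll angle φ = 19.976° = 0.34864697 rad
x = r_b·(cos φ + φ·sin φ) = 23.119607
y = r_b·(sin φ − φ·cos φ) = 0.304689

x=23.119607 y=0.304689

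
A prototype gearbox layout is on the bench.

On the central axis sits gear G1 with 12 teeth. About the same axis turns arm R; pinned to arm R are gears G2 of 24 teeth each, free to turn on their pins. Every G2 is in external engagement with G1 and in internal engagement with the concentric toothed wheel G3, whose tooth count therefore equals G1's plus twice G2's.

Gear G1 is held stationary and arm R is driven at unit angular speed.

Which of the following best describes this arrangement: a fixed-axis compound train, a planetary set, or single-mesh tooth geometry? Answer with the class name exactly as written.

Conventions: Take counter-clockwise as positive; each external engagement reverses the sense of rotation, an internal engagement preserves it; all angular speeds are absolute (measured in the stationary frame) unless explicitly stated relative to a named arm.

topology: planetary set — G1 12T / G2 24T / G3 60T, arm = carrier (Willis)
classification: planetary set

planetary set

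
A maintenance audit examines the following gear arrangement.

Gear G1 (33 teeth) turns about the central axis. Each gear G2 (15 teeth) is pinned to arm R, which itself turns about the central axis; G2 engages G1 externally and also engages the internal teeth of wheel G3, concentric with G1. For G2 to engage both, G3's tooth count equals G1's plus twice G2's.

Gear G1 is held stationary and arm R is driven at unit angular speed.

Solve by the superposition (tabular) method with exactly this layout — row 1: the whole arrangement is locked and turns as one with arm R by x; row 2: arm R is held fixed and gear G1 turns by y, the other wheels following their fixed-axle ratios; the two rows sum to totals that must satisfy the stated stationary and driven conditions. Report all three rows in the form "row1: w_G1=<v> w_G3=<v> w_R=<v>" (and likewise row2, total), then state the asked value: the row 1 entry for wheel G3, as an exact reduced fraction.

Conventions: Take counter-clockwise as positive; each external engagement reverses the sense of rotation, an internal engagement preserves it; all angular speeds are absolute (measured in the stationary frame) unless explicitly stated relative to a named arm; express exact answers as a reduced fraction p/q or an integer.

recognized (axles ride arm R): planetary set, 33/15/63 teeth
superposition row 1 [locked train]: every member turns x
row 2 — arm fixed, fixed-axis ratios: sun y, ring −(33/63)·y, arm 0
boundary: total ω_sun = x + y = 0 and total ω_arm = x = 1  ⇒  y = -1, x = 1
row 2 ring = −(33/63)·(-1) = 11/21
totals (row 1 + row 2): sun 1 + (-1) = 0, ring 1 + 11/21 = 32/21, arm 1 + 0 = 1
asked cell (row1, ring) = 1

row1: w_G1=1 w_G3=1 w_R=1
row2: w_G1=-1 w_G3=11/21 w_R=0
total: w_G1=0 w_G3=32/21 w_R=1
asked value: 1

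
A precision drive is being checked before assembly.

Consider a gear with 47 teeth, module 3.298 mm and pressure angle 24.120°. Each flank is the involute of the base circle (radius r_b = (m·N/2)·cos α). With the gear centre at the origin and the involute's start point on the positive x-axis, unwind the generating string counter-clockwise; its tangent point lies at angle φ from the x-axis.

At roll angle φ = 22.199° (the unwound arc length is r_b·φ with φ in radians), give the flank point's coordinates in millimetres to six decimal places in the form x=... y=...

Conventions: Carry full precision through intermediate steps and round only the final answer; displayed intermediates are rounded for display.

x=75.848004 y=1.350891

single-mesh involute tooth geometry (47T wheel at module 3.298)
pitch radius r_p = m·N/2 = 3.298·47/2 = 77.503000
base radius r_b = r_p·cos α = 77.503000·cos 24.120° = 70.736336
roll angle φ = 22.199° = 0.38744564 rad
x = r_b·(cos φ + φ·sin φ) = 75.848004
y = r_b·(sin φ − φ·cos φ) = 1.350891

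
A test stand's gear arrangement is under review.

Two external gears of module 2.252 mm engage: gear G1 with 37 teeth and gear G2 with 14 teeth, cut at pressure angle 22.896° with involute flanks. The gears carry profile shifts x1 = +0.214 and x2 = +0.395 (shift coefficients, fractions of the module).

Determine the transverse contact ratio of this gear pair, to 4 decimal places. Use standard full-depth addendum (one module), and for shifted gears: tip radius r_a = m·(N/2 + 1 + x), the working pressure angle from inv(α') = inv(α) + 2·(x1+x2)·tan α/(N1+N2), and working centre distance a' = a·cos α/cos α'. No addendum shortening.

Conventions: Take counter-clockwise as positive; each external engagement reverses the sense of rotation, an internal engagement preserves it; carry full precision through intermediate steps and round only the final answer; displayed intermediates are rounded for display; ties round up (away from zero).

class = single-mesh tooth geometry [involute pair 37T × 14T, m = 2.252]
base radii: r_b1 = 38.379558, r_b2 = 14.521995
tip radii: r_a1 = 44.395928, r_a2 = 18.905540
inv(α') = inv(22.896°) + 2·(+0.214+0.395)·tan α/(37+14) = 0.03281002  ⇒  α' = 25.72277°
a' = a·cos α / cos α' = 57.4260·cos 22.896°/cos 25.72277° = 58.720482
action lengths: √(r_a1²−r_b1²) = 22.316092, √(r_a2²−r_b2²) = 12.105003
base pitch p_b = π·m·cos α = 6.517456
CR = (22.316092 + 12.105003 − 58.720482·sin 25.72277°)/6.517456 = 1.370995
contact ratio ≈ 1.3710

1.3710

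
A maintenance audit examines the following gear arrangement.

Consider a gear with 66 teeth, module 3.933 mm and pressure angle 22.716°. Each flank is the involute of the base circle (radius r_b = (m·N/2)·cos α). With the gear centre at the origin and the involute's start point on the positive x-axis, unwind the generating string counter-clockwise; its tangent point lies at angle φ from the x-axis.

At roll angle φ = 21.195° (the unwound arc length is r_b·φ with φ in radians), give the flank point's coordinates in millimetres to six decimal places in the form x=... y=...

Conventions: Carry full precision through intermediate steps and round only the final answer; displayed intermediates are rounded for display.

x=127.634684 y=1.992636

recognized (one wheel, involute flank): single-mesh tooth geometry, m = 3.933, N = 66
pitch radius r_p = m·N/2 = 3.933·66/2 = 129.789000
base radius r_b = r_p·cos α = 129.789000·cos 22.716° = 119.721305
roll angle φ = 21.195° = 0.36992253 rad
x = r_b·(cos φ + φ·sin φ) = 127.634684
y = r_b·(sin φ − φ·cos φ) = 1.992636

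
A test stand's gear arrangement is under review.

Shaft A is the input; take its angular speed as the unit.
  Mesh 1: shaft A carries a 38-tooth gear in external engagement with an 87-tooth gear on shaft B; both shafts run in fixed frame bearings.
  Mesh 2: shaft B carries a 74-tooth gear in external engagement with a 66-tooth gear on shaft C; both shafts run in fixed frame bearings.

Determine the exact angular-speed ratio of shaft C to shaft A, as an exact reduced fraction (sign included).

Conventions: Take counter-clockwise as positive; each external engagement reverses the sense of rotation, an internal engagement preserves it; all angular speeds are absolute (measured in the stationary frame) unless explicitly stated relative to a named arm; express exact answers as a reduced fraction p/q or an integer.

1406/2871

class = fixed-axis compound train [2 meshes; 2 ratios multiply, 2 sense flips]
mesh 1 [38T→87T]: running ratio 38/87, sense −
mesh 2 [74T→66T]: running ratio 1406/2871, sense +
ω_out/ω_in = 1406/2871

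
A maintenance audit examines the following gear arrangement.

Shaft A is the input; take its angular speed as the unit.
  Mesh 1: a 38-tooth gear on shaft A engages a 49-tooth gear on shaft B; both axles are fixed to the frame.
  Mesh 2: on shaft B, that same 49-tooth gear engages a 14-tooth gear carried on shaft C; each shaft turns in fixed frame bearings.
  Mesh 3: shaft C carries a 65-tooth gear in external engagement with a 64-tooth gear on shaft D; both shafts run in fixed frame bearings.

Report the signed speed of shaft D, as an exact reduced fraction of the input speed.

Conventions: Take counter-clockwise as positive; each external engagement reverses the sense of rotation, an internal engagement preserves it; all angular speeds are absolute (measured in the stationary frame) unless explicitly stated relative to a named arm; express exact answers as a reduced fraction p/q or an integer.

-1235/448

3-mesh fixed-axis compound train (all bearings frame-fixed)
mesh 1 [38T→49T]: |ω|/ω_in = 1×38/49 = 38/49, sense flips to −
mesh 2 [49T→14T]: |ω|/ω_in = (38/49)×49/14 = 19/7, sense flips to +
mesh 3 [65T→64T]: |ω|/ω_in = (19/7)×65/64 = 1235/448, sense flips to −
signed output speed (× input speed) = -1235/448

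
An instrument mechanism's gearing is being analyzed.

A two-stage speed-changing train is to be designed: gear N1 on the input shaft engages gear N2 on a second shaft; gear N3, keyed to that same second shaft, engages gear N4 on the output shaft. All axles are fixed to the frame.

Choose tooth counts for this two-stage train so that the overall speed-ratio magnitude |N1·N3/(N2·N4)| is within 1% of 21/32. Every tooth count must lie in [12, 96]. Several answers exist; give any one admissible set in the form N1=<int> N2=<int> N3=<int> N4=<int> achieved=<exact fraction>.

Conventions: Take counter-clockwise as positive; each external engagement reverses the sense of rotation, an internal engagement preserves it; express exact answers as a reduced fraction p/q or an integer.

N1=12 N2=16 N3=14 N4=16 achieved=21/32

2-stage fixed-axis compound train for ratio 21/32
target = 21/32 in lowest terms: an exact hit needs N1·N3 = k·21 and N2·N4 = k·32 for one integer k, every count in [12, 96]; additionally prefer no 1:1 stage (N1 ≠ N2, N3 ≠ N4)
k = 1…7: no 1:1-free in-range split of k·21 and k·32 into factor pairs; take k = 8
k = 8: N1·N3 = 168 = 12·14, N2·N4 = 256 = 16·16
achieved = 12·14/(16·16) = 21/32; |achieved − target| = 0 ≤ 21/3200 ✓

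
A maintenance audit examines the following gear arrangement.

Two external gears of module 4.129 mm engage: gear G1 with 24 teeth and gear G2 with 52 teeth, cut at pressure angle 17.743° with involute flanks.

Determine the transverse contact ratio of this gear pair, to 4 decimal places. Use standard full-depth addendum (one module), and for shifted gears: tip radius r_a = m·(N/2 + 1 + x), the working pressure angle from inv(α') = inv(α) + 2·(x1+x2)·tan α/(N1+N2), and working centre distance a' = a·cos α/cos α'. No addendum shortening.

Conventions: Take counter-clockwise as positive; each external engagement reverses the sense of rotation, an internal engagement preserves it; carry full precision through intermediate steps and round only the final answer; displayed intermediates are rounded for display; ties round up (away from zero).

recognized (one external pair, fixed centres): single-mesh tooth geometry, m = 4.129, N1 = 24, N2 = 52
base radii: r_b1 = 47.191152, r_b2 = 102.247496
tip radii: r_a1 = 53.677000, r_a2 = 111.483000
no profile shift: α' = α, a' = a
action lengths: √(r_a1²−r_b1²) = 25.577636, √(r_a2²−r_b2²) = 44.428693
base pitch p_b = π·m·cos α = 12.354615
CR = (25.577636 + 44.428693 − 156.902000·sin 17.74300°)/12.354615 = 1.796152
contact ratio ≈ 1.7962

1.7962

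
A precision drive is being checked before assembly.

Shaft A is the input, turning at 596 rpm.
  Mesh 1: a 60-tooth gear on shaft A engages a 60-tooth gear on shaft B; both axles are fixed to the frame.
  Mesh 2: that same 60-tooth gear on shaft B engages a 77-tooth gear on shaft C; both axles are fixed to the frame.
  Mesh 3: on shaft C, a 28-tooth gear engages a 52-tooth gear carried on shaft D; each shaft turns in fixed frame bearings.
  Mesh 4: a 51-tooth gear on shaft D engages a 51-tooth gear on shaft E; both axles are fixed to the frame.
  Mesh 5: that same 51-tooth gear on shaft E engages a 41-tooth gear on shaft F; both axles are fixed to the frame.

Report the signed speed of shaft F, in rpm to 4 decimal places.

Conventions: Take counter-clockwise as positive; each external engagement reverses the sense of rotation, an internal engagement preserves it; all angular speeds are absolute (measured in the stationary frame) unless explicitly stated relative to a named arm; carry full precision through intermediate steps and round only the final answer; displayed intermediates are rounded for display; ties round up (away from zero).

5-mesh fixed-axis compound train (all bearings frame-fixed)
mesh 1 [60T→60T]: ω = 596.0000×60/60 = 596.0000 rpm, sense flips to −
mesh 2 [60T→77T]: ω = 596.0000×60/77 = 464.4156 rpm, sense flips to +
mesh 3 [28T→52T]: ω = 464.4156×28/52 = 250.0699 rpm, sense flips to −
mesh 4 [51T→51T]: ω = 250.0699×51/51 = 250.0699 rpm, sense flips to +
mesh 5 [51T→41T]: ω = 250.0699×51/41 = 311.0626 rpm, sense flips to −
signed output speed = -311.0626 rpm

-311.0626 rpm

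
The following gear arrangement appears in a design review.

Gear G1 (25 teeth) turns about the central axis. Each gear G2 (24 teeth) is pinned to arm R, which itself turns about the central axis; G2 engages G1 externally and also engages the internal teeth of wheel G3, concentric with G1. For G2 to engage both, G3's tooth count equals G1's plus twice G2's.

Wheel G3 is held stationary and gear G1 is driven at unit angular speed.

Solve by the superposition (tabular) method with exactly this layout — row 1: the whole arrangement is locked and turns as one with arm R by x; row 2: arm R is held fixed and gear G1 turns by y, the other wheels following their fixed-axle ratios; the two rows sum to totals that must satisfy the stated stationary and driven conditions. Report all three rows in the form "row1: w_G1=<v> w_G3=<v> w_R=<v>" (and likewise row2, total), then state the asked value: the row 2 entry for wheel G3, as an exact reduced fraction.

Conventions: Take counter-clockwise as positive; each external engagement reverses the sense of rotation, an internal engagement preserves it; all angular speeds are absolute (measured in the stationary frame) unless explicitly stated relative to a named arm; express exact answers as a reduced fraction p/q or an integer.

row1: w_G1=25/98 w_G3=25/98 w_R=25/98
row2: w_G1=73/98 w_G3=-25/98 w_R=0
total: w_G1=1 w_G3=0 w_R=25/98
asked value: -25/98

recognized (axles ride arm R): planetary set, 25/24/73 teeth
row 1 — lock + rotate with arm: ω_sun = ω_ring = ω_arm = x
row 2: sun turns y, ring = −(25/73)·y, arm 0
boundary: total ω_ring = x − (25/73)·y = 0 and total ω_sun = x + y = 1  ⇒  y = 73/98, x = 25/98
row 2 ring = −(25/73)·73/98 = -25/98
totals (row 1 + row 2): sun 25/98 + 73/98 = 1, ring 25/98 + (-25/98) = 0, arm 25/98 + 0 = 25/98
asked cell (row2, ring) = -25/98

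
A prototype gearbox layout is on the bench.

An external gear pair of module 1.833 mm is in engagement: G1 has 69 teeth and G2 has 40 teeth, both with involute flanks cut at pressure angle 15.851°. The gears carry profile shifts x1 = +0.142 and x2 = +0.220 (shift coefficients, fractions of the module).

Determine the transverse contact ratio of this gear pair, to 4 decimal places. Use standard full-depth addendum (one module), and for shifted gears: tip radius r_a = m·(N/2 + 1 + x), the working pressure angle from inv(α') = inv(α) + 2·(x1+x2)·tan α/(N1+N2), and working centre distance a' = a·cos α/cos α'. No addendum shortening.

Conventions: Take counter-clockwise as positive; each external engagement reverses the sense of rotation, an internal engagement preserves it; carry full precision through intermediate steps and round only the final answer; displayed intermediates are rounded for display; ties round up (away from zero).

recognized (one external pair, fixed centres): single-mesh tooth geometry, m = 1.833, N1 = 69, N2 = 40
base radii: r_b1 = 60.833872, r_b2 = 35.266013
tip radii: r_a1 = 65.331786, r_a2 = 38.896260
inv(α') = inv(15.851°) + 2·(+0.142+0.220)·tan α/(69+40) = 0.00916691  ⇒  α' = 17.08670°
a' = a·cos α / cos α' = 99.8985·cos 15.851°/cos 17.08670° = 100.537483
action lengths: √(r_a1²−r_b1²) = 23.821887, √(r_a2²−r_b2²) = 16.408150
base pitch p_b = π·m·cos α = 5.539572
CR = (23.821887 + 16.408150 − 100.537483·sin 17.08670°)/5.539572 = 1.929801
contact ratio ≈ 1.9298

1.9298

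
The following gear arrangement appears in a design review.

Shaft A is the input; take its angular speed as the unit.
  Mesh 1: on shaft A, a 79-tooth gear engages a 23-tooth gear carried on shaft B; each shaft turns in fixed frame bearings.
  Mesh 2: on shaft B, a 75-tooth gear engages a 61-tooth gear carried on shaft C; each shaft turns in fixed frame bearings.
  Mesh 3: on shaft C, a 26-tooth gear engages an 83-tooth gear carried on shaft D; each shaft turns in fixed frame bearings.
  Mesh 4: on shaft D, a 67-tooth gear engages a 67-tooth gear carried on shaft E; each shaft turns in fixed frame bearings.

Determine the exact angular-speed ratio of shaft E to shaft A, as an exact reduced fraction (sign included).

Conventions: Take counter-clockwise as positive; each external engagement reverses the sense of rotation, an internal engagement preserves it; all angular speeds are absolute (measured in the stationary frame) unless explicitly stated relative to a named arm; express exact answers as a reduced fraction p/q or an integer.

154050/116449

class = fixed-axis compound train [4 meshes; 4 ratios multiply, 4 sense flips]
mesh 1 [79T→23T]: running ratio 79/23, sense −
mesh 2 [75T→61T]: running ratio 5925/1403, sense +
mesh 3 [26T→83T]: running ratio 154050/116449, sense −
mesh 4 [67T→67T]: running ratio 154050/116449, sense +
ω_out/ω_in = 154050/116449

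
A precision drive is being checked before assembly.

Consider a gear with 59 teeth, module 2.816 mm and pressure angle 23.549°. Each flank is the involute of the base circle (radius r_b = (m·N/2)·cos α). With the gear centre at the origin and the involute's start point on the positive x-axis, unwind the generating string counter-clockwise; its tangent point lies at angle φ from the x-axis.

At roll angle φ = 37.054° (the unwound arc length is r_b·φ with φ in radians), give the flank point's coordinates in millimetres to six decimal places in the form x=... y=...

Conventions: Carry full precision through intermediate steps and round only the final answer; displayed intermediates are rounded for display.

recognized (one wheel, involute flank): single-mesh tooth geometry, m = 2.816, N = 59
pitch radius r_p = m·N/2 = 2.816·59/2 = 83.072000
base radius r_b = r_p·cos α = 83.072000·cos 23.549° = 76.153658
roll angle φ = 37.054° = 0.64671430 rad
x = r_b·(cos φ + φ·sin φ) = 90.452036
y = r_b·(sin φ − φ·cos φ) = 6.583140

x=90.452036 y=6.583140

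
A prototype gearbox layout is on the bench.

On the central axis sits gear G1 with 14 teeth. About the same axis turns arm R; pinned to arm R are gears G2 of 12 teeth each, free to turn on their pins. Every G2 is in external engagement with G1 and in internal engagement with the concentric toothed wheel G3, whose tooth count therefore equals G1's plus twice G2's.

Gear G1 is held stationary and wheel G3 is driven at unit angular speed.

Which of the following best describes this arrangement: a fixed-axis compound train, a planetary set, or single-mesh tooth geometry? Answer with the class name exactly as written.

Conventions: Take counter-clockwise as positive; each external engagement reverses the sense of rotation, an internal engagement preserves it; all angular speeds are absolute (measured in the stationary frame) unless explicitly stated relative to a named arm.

planetary set (14T centre, 12T on arm, 38T internal) — Willis relation
classification: planetary set

planetary set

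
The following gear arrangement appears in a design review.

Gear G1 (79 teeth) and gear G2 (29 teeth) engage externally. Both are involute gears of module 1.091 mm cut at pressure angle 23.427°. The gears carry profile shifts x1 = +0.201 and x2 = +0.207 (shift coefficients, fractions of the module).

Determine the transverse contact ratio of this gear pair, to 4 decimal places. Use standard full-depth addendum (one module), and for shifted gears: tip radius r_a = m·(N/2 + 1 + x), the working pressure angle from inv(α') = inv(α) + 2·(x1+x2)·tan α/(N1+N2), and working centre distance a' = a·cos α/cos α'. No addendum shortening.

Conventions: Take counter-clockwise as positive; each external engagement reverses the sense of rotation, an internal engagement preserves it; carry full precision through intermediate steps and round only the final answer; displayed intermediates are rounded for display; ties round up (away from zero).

1.5299

recognized (one external pair, fixed centres): single-mesh tooth geometry, m = 1.091, N1 = 79, N2 = 29
base radii: r_b1 = 39.542107, r_b2 = 14.515457
tip radii: r_a1 = 44.404791, r_a2 = 17.136337
inv(α') = inv(23.427°) + 2·(+0.201+0.207)·tan α/(79+29) = 0.02769377  ⇒  α' = 24.38160°
a' = a·cos α / cos α' = 58.9140·cos 23.427°/cos 24.38160° = 59.350680
action lengths: √(r_a1²−r_b1²) = 20.204139, √(r_a2²−r_b2²) = 9.107994
base pitch p_b = π·m·cos α = 3.144942
CR = (20.204139 + 9.107994 − 59.350680·sin 24.38160°)/3.144942 = 1.529904
contact ratio ≈ 1.5299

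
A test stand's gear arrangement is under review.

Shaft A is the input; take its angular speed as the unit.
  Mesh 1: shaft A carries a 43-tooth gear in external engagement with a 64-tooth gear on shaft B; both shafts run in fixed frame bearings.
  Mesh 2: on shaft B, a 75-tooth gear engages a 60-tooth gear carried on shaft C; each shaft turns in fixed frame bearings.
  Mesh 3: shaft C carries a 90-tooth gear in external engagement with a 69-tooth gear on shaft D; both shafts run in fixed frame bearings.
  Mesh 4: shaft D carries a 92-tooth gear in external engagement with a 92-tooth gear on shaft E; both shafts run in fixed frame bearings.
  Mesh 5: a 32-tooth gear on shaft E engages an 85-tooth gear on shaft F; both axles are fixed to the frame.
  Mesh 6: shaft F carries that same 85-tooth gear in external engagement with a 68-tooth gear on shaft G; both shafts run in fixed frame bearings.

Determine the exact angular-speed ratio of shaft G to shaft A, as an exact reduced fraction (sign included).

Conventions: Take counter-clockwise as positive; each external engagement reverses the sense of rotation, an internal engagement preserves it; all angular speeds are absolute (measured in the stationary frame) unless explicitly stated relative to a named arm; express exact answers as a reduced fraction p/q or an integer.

class = fixed-axis compound train [6 meshes; 6 ratios multiply, 6 sense flips]
mesh 1 [43T→64T]: running ratio 43/64, sense −
mesh 2 [75T→60T]: running ratio 215/256, sense +
mesh 3 [90T→69T]: running ratio 3225/2944, sense −
mesh 4 [92T→92T]: running ratio 3225/2944, sense +
mesh 5 [32T→85T]: running ratio 645/1564, sense −
mesh 6 [85T→68T]: running ratio 3225/6256, sense +
ω_out/ω_in = 3225/6256

3225/6256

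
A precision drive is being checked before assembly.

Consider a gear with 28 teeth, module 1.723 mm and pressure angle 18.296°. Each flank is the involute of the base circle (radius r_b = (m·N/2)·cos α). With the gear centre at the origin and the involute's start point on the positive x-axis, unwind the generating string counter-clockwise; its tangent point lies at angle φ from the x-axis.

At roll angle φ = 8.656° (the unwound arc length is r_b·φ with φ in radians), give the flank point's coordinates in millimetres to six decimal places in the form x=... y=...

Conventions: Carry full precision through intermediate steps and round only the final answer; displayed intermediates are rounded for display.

recognized (one wheel, involute flank): single-mesh tooth geometry, m = 1.723, N = 28
pitch radius r_p = m·N/2 = 1.723·28/2 = 24.122000
base radius r_b = r_p·cos α = 24.122000·cos 18.296° = 22.902570
roll angle φ = 8.656° = 0.15107570 rad
x = r_b·(cos φ + φ·sin φ) = 23.162443
y = r_b·(sin φ − φ·cos φ) = 0.026264

x=23.162443 y=0.026264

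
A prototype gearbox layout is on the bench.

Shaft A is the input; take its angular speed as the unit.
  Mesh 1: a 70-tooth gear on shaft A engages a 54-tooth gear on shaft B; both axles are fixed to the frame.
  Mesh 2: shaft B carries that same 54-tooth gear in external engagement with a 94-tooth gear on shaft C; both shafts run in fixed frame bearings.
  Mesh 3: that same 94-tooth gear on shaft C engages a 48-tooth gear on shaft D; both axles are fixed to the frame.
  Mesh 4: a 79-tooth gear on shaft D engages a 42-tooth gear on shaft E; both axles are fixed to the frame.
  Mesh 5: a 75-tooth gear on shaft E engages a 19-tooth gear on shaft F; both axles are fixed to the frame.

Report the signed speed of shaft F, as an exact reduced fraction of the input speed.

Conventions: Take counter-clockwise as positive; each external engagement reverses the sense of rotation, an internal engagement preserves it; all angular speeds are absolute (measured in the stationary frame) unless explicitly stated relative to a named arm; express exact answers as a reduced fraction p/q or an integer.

5-mesh fixed-axis compound train (all bearings frame-fixed)
mesh 1 [70T→54T]: |ω|/ω_in = 1×70/54 = 35/27, sense flips to −
mesh 2 [54T→94T]: |ω|/ω_in = (35/27)×54/94 = 35/47, sense flips to +
mesh 3 [94T→48T]: |ω|/ω_in = (35/47)×94/48 = 35/24, sense flips to −
mesh 4 [79T→42T]: |ω|/ω_in = (35/24)×79/42 = 395/144, sense flips to +
mesh 5 [75T→19T]: |ω|/ω_in = (395/144)×75/19 = 9875/912, sense flips to −
signed output speed (× input speed) = -9875/912

-9875/912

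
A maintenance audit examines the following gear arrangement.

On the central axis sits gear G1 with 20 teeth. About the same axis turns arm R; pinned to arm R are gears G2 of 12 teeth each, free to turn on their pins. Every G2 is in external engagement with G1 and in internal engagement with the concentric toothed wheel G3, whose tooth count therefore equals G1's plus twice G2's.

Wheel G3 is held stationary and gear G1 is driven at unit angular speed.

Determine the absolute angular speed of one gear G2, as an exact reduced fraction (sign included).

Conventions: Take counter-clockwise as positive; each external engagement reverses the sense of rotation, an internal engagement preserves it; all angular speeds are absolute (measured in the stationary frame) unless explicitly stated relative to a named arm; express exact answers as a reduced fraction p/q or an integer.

class = planetary set [G3 = 20+2·12 = 44; Willis about the carrier]
ring teeth: 20 + 2·12 = 44
20(ω_sun−ω_arm) = −44(ω_ring−ω_arm),  ω_ring = 0, ω_sun = 1
20(1−ω_arm) = −44(0−ω_arm)  ⇒  64·ω_arm = 20  ⇒  ω_arm = 5/16
sun–planet mesh: 20·(1−5/16) = −12·(ω_p−ω_arm)  ⇒  ω_p−ω_arm = -55/48
ω_p = 5/16 − 55/48 = -5/6
exact speed ratio = -5/6

-5/6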